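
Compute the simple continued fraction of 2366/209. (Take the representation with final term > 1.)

2366 = 11×209 + 67
209 = 3×67 + 8
67 = 8×8 + 3
8 = 2×3 + 2
3 = 1×2 + 1
2 = 2×1 + 0  (stop)
So 2366/209 = [11; 3, 8, 2, 1, 2].

[11; 3, 8, 2, 1, 2]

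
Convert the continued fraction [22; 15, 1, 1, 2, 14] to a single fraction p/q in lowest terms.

Fold from the inside: start with 14/1.
  2 + 1/14 = 29/14
  1 + 14/29 = 43/29
  1 + 29/43 = 72/43
  15 + 43/72 = 1123/72
  22 + 72/1123 = 24778/1123

24778/1123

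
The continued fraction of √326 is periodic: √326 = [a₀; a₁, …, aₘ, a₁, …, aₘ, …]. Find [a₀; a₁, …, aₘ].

[18; 18, 36]

a₀ = ⌊√326⌋ = 18.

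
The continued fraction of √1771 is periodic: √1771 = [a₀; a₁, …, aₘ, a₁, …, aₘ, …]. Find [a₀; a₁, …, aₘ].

a₀ = ⌊√1771⌋ = 42.
With m₀=0, d₀=1 and mₖ₊₁ = dₖaₖ − mₖ, dₖ₊₁ = (n − mₖ₊₁²)/dₖ, aₖ₊₁ = ⌊(a₀+mₖ₊₁)/dₖ₊₁⌋:
  k=1: m=42, d=7, a=12
  k=2: m=42, d=1, a=84
d=1 and a=2a₀=84 at k=2, so the next step gives (m, d) = (42, 7) again — its k=1 value — and the period has length 2.

[42; 12, 84]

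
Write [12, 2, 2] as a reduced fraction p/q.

Using pₖ = aₖpₖ₋₁ + pₖ₋₂ and qₖ = aₖqₖ₋₁ + qₖ₋₂:
  k=0: a=12, p=12, q=1
  k=1: a=2, p=25, q=2
  k=2: a=2, p=62, q=5

62/5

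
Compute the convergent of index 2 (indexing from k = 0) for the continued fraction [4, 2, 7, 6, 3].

67/15

Using pₖ = aₖpₖ₋₁ + pₖ₋₂, qₖ = aₖqₖ₋₁ + qₖ₋₂ (with p₋₁=1, p₋₂=0, q₋₁=0, q₋₂=1):
  k=0: a=4, p=4, q=1
  k=1: a=2, p=9, q=2
  k=2: a=7, p=67, q=15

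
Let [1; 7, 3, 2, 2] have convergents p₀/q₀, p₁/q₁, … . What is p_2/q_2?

Using pₖ = aₖpₖ₋₁ + pₖ₋₂, qₖ = aₖqₖ₋₁ + qₖ₋₂ (with p₋₁=1, p₋₂=0, q₋₁=0, q₋₂=1):
  k=0: a=1, p=1, q=1
  k=1: a=7, p=8, q=7
  k=2: a=3, p=25, q=22

25/22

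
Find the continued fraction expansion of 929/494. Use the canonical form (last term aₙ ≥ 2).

929 = 1·494 + 435
494 = 1·435 + 59
435 = 7·59 + 22
59 = 2·22 + 15
22 = 1·15 + 7
15 = 2·7 + 1
7 = 7·1 + 0  (stop)
So 929/494 = [1; 1, 7, 2, 1, 2, 7].

[1; 1, 7, 2, 1, 2, 7]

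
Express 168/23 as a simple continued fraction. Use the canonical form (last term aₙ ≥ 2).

[7; 3, 3, 2]

168 = 7·23 + 7
23 = 3·7 + 2
7 = 3·2 + 1
2 = 2·1 + 0  (stop)
So 168/23 = [7; 3, 3, 2].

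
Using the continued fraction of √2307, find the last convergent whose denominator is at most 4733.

√2307 = [48; 32, 96, …] (period length 2).
Convergents:
  p_0/q_0 = 48/1
  p_1/q_1 = 1537/32
  p_2/q_2 = 147600/3073
  p_3/q_3 = 4724737/98368
q_2 = 3073 ≤ 4733 < 98368 = q_3, so the answer is 147600/3073.

147600/3073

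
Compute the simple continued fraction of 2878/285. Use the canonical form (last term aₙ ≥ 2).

[10; 10, 5, 1, 1, 2]

2878 = 10·285 + 28
285 = 10·28 + 5
28 = 5·5 + 3
5 = 1·3 + 2
3 = 1·2 + 1
2 = 2·1 + 0  (stop)
So 2878/285 = [10; 10, 5, 1, 1, 2].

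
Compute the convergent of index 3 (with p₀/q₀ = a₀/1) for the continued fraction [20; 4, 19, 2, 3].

3199/158

Using pₖ = aₖpₖ₋₁ + pₖ₋₂, qₖ = aₖqₖ₋₁ + qₖ₋₂ (with p₋₁=1, p₋₂=0, q₋₁=0, q₋₂=1):
  k=0: a=20, p=20, q=1
  k=1: a=4, p=81, q=4
  k=2: a=19, p=1559, q=77
  k=3: a=2, p=3199, q=158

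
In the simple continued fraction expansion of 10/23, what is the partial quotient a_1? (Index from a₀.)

2

10 = 0·23 + 10   →  a_0 = 0
23 = 2·10 + 3   →  a_1 = 2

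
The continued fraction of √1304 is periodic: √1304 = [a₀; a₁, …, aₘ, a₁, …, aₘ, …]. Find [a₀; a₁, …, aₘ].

a₀ = ⌊√1304⌋ = 36.
With m₀=0, d₀=1 and mₖ₊₁ = dₖaₖ − mₖ, dₖ₊₁ = (n − mₖ₊₁²)/dₖ, aₖ₊₁ = ⌊(a₀+mₖ₊₁)/dₖ₊₁⌋:
  k=1: m=36, d=8, a=9
  k=2: m=36, d=1, a=72
d=1 and a=2a₀=72 at k=2, so the next step gives (m, d) = (36, 8) again — its k=1 value — and the period has length 2.

[36; 9, 72]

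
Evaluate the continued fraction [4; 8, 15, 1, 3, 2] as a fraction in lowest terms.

Fold from the inside: start with 2/1.
  3 + 1/2 = 7/2
  1 + 2/7 = 9/7
  15 + 7/9 = 142/9
  8 + 9/142 = 1145/142
  4 + 142/1145 = 4722/1145

4722/1145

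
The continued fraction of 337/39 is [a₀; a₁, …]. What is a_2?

1

337 = 8·39 + 25   →  a_0 = 8
39 = 1·25 + 14   →  a_1 = 1
25 = 1·14 + 11   →  a_2 = 1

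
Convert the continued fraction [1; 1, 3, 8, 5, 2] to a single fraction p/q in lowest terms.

Fold from the inside: start with 2/1.
  5 + 1/2 = 11/2
  8 + 2/11 = 90/11
  3 + 11/90 = 281/90
  1 + 90/281 = 371/281
  1 + 281/371 = 652/371

652/371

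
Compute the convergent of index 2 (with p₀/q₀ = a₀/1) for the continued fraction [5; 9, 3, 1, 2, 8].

143/28

Using pₖ = aₖpₖ₋₁ + pₖ₋₂, qₖ = aₖqₖ₋₁ + qₖ₋₂ (with p₋₁=1, p₋₂=0, q₋₁=0, q₋₂=1):
  k=0: a=5, p=5, q=1
  k=1: a=9, p=46, q=9
  k=2: a=3, p=143, q=28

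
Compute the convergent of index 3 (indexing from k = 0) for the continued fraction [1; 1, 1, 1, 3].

5/3

Using pₖ = aₖpₖ₋₁ + pₖ₋₂, qₖ = aₖqₖ₋₁ + qₖ₋₂ (with p₋₁=1, p₋₂=0, q₋₁=0, q₋₂=1):
  k=0: a=1, p=1, q=1
  k=1: a=1, p=2, q=1
  k=2: a=1, p=3, q=2
  k=3: a=1, p=5, q=3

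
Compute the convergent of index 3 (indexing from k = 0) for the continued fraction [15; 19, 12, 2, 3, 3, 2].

Using pₖ = aₖpₖ₋₁ + pₖ₋₂, qₖ = aₖqₖ₋₁ + qₖ₋₂ (with p₋₁=1, p₋₂=0, q₋₁=0, q₋₂=1):
  k=0: a=15, p=15, q=1
  k=1: a=19, p=286, q=19
  k=2: a=12, p=3447, q=229
  k=3: a=2, p=7180, q=477

7180/477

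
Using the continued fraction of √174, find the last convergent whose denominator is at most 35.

√174 = [13; 5, 4, 5, 26, …] (period length 4).
Convergents:
  p_0/q_0 = 13/1
  p_1/q_1 = 66/5
  p_2/q_2 = 277/21
  p_3/q_3 = 1451/110
q_2 = 21 ≤ 35 < 110 = q_3, so the answer is 277/21.

277/21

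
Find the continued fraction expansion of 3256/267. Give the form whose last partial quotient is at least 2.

3256 = 12×267 + 52
267 = 5×52 + 7
52 = 7×7 + 3
7 = 2×3 + 1
3 = 3×1 + 0  (stop)
So 3256/267 = [12; 5, 7, 2, 3].

[12; 5, 7, 2, 3]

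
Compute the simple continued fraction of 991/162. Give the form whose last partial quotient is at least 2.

[6; 8, 1, 1, 9]

991 = 6·162 + 19
162 = 8·19 + 10
19 = 1·10 + 9
10 = 1·9 + 1
9 = 9·1 + 0  (stop)
So 991/162 = [6; 8, 1, 1, 9].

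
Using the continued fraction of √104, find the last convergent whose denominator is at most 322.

√104 = [10; 5, 20, …] (period length 2).
Convergents:
  p_0/q_0 = 10/1
  p_1/q_1 = 51/5
  p_2/q_2 = 1030/101
  p_3/q_3 = 5201/510
q_2 = 101 ≤ 322 < 510 = q_3, so the answer is 1030/101.

1030/101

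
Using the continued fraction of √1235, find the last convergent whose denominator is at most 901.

17255/491

√1235 = [35; 7, 70, …] (period length 2).
Convergents:
  p_0/q_0 = 35/1
  p_1/q_1 = 246/7
  p_2/q_2 = 17255/491
  p_3/q_3 = 121031/3444
q_2 = 491 ≤ 901 < 3444 = q_3, so the answer is 17255/491.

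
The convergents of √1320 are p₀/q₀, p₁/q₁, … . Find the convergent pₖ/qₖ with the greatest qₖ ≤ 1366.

√1320 = [36; 3, 72, …] (period length 2).
Convergents:
  p_0/q_0 = 36/1
  p_1/q_1 = 109/3
  p_2/q_2 = 7884/217
  p_3/q_3 = 23761/654
  p_4/q_4 = 1718676/47305
q_3 = 654 ≤ 1366 < 47305 = q_4, so the answer is 23761/654.

23761/654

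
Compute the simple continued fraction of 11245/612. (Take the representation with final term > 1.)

11245 = 18·612 + 229
612 = 2·229 + 154
229 = 1·154 + 75
154 = 2·75 + 4
75 = 18·4 + 3
4 = 1·3 + 1
3 = 3·1 + 0  (stop)
So 11245/612 = [18; 2, 1, 2, 18, 1, 3].

[18; 2, 1, 2, 18, 1, 3]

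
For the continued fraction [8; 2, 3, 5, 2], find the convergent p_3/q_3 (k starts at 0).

Using pₖ = aₖpₖ₋₁ + pₖ₋₂, qₖ = aₖqₖ₋₁ + qₖ₋₂ (with p₋₁=1, p₋₂=0, q₋₁=0, q₋₂=1):
  k=0: a=8, p=8, q=1
  k=1: a=2, p=17, q=2
  k=2: a=3, p=59, q=7
  k=3: a=5, p=312, q=37

312/37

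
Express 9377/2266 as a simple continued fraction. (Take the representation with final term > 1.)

9377 = 4*2266 + 313
2266 = 7*313 + 75
313 = 4*75 + 13
75 = 5*13 + 10
13 = 1*10 + 3
10 = 3*3 + 1
3 = 3*1 + 0  (stop)
So 9377/2266 = [4; 7, 4, 5, 1, 3, 3].

[4; 7, 4, 5, 1, 3, 3]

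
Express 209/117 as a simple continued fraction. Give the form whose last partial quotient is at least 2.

209 = 1·117 + 92
117 = 1·92 + 25
92 = 3·25 + 17
25 = 1·17 + 8
17 = 2·8 + 1
8 = 8·1 + 0  (stop)
So 209/117 = [1; 1, 3, 1, 2, 8].

[1; 1, 3, 1, 2, 8]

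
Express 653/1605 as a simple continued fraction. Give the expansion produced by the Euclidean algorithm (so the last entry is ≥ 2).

[0; 2, 2, 5, 2, 3, 2, 3]

653 = 0*1605 + 653
1605 = 2*653 + 299
653 = 2*299 + 55
299 = 5*55 + 24
55 = 2*24 + 7
24 = 3*7 + 3
7 = 2*3 + 1
3 = 3*1 + 0  (stop)
So 653/1605 = [0; 2, 2, 5, 2, 3, 2, 3].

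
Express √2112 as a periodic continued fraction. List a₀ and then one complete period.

[45; 1, 21, 1, 90]

a₀ = ⌊√2112⌋ = 45.
With m₀=0, d₀=1 and mₖ₊₁ = dₖaₖ − mₖ, dₖ₊₁ = (n − mₖ₊₁²)/dₖ, aₖ₊₁ = ⌊(a₀+mₖ₊₁)/dₖ₊₁⌋:
  k=1: m=45, d=87, a=1
  k=2: m=42, d=4, a=21
  k=3: m=42, d=87, a=1
  k=4: m=45, d=1, a=90
d=1 and a=2a₀=90 at k=4, so the next step gives (m, d) = (45, 87) again — its k=1 value — and the period has length 4.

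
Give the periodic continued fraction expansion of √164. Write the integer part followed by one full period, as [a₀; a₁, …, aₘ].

[12; 1, 4, 6, 4, 1, 24]

a₀ = ⌊√164⌋ = 12.
With m₀=0, d₀=1 and mₖ₊₁ = dₖaₖ − mₖ, dₖ₊₁ = (n − mₖ₊₁²)/dₖ, aₖ₊₁ = ⌊(a₀+mₖ₊₁)/dₖ₊₁⌋:
  k=1: m=12, d=20, a=1
  k=2: m=8, d=5, a=4
  k=3: m=12, d=4, a=6
  k=4: m=12, d=5, a=4
  k=5: m=8, d=20, a=1
  k=6: m=12, d=1, a=24
d=1 and a=2a₀=24 at k=6, so the next step gives (m, d) = (12, 20) again — its k=1 value — and the period has length 6.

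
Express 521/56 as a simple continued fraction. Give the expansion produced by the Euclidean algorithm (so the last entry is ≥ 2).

[9; 3, 3, 2, 2]

521 = 9*56 + 17
56 = 3*17 + 5
17 = 3*5 + 2
5 = 2*2 + 1
2 = 2*1 + 0  (stop)
So 521/56 = [9; 3, 3, 2, 2].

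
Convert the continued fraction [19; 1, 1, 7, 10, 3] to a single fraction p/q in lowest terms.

9200/471

Fold from the inside: start with 3/1.
  10 + 1/3 = 31/3
  7 + 3/31 = 220/31
  1 + 31/220 = 251/220
  1 + 220/251 = 471/251
  19 + 251/471 = 9200/471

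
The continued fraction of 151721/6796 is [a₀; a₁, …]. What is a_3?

14

151721 = 22·6796 + 2209   →  a_0 = 22
6796 = 3·2209 + 169   →  a_1 = 3
2209 = 13·169 + 12   →  a_2 = 13
169 = 14·12 + 1   →  a_3 = 14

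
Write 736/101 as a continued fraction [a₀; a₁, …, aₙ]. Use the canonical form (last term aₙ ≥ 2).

736 = 7·101 + 29
101 = 3·29 + 14
29 = 2·14 + 1
14 = 14·1 + 0  (stop)
So 736/101 = [7; 3, 2, 14].

[7; 3, 2, 14]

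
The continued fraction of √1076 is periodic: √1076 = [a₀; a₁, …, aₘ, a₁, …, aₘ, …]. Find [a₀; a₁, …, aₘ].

a₀ = ⌊√1076⌋ = 32.
With m₀=0, d₀=1 and mₖ₊₁ = dₖaₖ − mₖ, dₖ₊₁ = (n − mₖ₊₁²)/dₖ, aₖ₊₁ = ⌊(a₀+mₖ₊₁)/dₖ₊₁⌋:
  k=1: m=32, d=52, a=1
  k=2: m=20, d=13, a=4
  k=3: m=32, d=4, a=16
  k=4: m=32, d=13, a=4
  k=5: m=20, d=52, a=1
  k=6: m=32, d=1, a=64
d=1 and a=2a₀=64 at k=6, so the next step gives (m, d) = (32, 52) again — its k=1 value — and the period has length 6.

[32; 1, 4, 16, 4, 1, 64]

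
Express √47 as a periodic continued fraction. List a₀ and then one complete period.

[6; 1, 5, 1, 12]

a₀ = ⌊√47⌋ = 6.
With m₀=0, d₀=1 and mₖ₊₁ = dₖaₖ − mₖ, dₖ₊₁ = (n − mₖ₊₁²)/dₖ, aₖ₊₁ = ⌊(a₀+mₖ₊₁)/dₖ₊₁⌋:
  k=1: m=6, d=11, a=1
  k=2: m=5, d=2, a=5
  k=3: m=5, d=11, a=1
  k=4: m=6, d=1, a=12
d=1 and a=2a₀=12 at k=4, so the next step gives (m, d) = (6, 11) again — its k=1 value — and the period has length 4.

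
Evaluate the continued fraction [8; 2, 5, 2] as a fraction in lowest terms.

Fold from the inside: start with 2/1.
  5 + 1/2 = 11/2
  2 + 2/11 = 24/11
  8 + 11/24 = 203/24

203/24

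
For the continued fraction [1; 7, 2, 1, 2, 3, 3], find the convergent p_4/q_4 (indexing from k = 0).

Using pₖ = aₖpₖ₋₁ + pₖ₋₂, qₖ = aₖqₖ₋₁ + qₖ₋₂ (with p₋₁=1, p₋₂=0, q₋₁=0, q₋₂=1):
  k=0: a=1, p=1, q=1
  k=1: a=7, p=8, q=7
  k=2: a=2, p=17, q=15
  k=3: a=1, p=25, q=22
  k=4: a=2, p=67, q=59

67/59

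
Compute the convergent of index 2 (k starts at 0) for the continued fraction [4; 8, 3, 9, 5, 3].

Using pₖ = aₖpₖ₋₁ + pₖ₋₂, qₖ = aₖqₖ₋₁ + qₖ₋₂ (with p₋₁=1, p₋₂=0, q₋₁=0, q₋₂=1):
  k=0: a=4, p=4, q=1
  k=1: a=8, p=33, q=8
  k=2: a=3, p=103, q=25

103/25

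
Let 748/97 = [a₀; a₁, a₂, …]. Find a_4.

748 = 7·97 + 69   →  a_0 = 7
97 = 1·69 + 28   →  a_1 = 1
69 = 2·28 + 13   →  a_2 = 2
28 = 2·13 + 2   →  a_3 = 2
13 = 6·2 + 1   →  a_4 = 6

6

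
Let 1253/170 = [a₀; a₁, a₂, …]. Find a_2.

1

1253 = 7·170 + 63   →  a_0 = 7
170 = 2·63 + 44   →  a_1 = 2
63 = 1·44 + 19   →  a_2 = 1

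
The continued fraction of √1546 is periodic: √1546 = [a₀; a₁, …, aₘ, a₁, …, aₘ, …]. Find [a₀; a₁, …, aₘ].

a₀ = ⌊√1546⌋ = 39.
With m₀=0, d₀=1 and mₖ₊₁ = dₖaₖ − mₖ, dₖ₊₁ = (n − mₖ₊₁²)/dₖ, aₖ₊₁ = ⌊(a₀+mₖ₊₁)/dₖ₊₁⌋:
  k=1: m=39, d=25, a=3
  k=2: m=36, d=10, a=7
  k=3: m=34, d=39, a=1
  k=4: m=5, d=39, a=1
  k=5: m=34, d=10, a=7
  k=6: m=36, d=25, a=3
  k=7: m=39, d=1, a=78
d=1 and a=2a₀=78 at k=7, so the next step gives (m, d) = (39, 25) again — its k=1 value — and the period has length 7.

[39; 3, 7, 1, 1, 7, 3, 78]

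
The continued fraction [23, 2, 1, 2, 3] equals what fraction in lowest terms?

631/27

Using pₖ = aₖpₖ₋₁ + pₖ₋₂ and qₖ = aₖqₖ₋₁ + qₖ₋₂:
  k=0: a=23, p=23, q=1
  k=1: a=2, p=47, q=2
  k=2: a=1, p=70, q=3
  k=3: a=2, p=187, q=8
  k=4: a=3, p=631, q=27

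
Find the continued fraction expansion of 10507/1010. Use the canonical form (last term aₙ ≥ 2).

10507 = 10×1010 + 407
1010 = 2×407 + 196
407 = 2×196 + 15
196 = 13×15 + 1
15 = 15×1 + 0  (stop)
So 10507/1010 = [10; 2, 2, 13, 15].

[10; 2, 2, 13, 15]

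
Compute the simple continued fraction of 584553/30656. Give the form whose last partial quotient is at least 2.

584553 = 19·30656 + 2089
30656 = 14·2089 + 1410
2089 = 1·1410 + 679
1410 = 2·679 + 52
679 = 13·52 + 3
52 = 17·3 + 1
3 = 3·1 + 0  (stop)
So 584553/30656 = [19; 14, 1, 2, 13, 17, 3].

[19; 14, 1, 2, 13, 17, 3]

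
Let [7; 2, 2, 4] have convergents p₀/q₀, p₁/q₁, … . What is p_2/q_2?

Using pₖ = aₖpₖ₋₁ + pₖ₋₂, qₖ = aₖqₖ₋₁ + qₖ₋₂ (with p₋₁=1, p₋₂=0, q₋₁=0, q₋₂=1):
  k=0: a=7, p=7, q=1
  k=1: a=2, p=15, q=2
  k=2: a=2, p=37, q=5

37/5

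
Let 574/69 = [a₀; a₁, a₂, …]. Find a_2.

574 = 8·69 + 22   →  a_0 = 8
69 = 3·22 + 3   →  a_1 = 3
22 = 7·3 + 1   →  a_2 = 7

7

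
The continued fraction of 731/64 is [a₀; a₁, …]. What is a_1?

731 = 11·64 + 27   →  a_0 = 11
64 = 2·27 + 10   →  a_1 = 2

2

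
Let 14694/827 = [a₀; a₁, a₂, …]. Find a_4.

14694 = 17·827 + 635   →  a_0 = 17
827 = 1·635 + 192   →  a_1 = 1
635 = 3·192 + 59   →  a_2 = 3
192 = 3·59 + 15   →  a_3 = 3
59 = 3·15 + 14   →  a_4 = 3

3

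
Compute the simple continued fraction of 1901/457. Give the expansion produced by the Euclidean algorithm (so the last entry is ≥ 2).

[4; 6, 3, 1, 5, 3]

1901 = 4×457 + 73
457 = 6×73 + 19
73 = 3×19 + 16
19 = 1×16 + 3
16 = 5×3 + 1
3 = 3×1 + 0  (stop)
So 1901/457 = [4; 6, 3, 1, 5, 3].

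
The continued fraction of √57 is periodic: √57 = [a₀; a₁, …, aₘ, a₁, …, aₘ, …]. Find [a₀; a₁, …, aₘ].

a₀ = ⌊√57⌋ = 7.
With m₀=0, d₀=1 and mₖ₊₁ = dₖaₖ − mₖ, dₖ₊₁ = (n − mₖ₊₁²)/dₖ, aₖ₊₁ = ⌊(a₀+mₖ₊₁)/dₖ₊₁⌋:
  k=1: m=7, d=8, a=1
  k=2: m=1, d=7, a=1
  k=3: m=6, d=3, a=4
  k=4: m=6, d=7, a=1
  k=5: m=1, d=8, a=1
  k=6: m=7, d=1, a=14
d=1 and a=2a₀=14 at k=6, so the next step gives (m, d) = (7, 8) again — its k=1 value — and the period has length 6.

[7; 1, 1, 4, 1, 1, 14]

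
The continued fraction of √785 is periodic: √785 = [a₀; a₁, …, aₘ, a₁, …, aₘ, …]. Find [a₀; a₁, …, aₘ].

[28; 56]

a₀ = ⌊√785⌋ = 28.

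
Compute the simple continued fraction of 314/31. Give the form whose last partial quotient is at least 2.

[10; 7, 1, 3]

314 = 10×31 + 4
31 = 7×4 + 3
4 = 1×3 + 1
3 = 3×1 + 0  (stop)
So 314/31 = [10; 7, 1, 3].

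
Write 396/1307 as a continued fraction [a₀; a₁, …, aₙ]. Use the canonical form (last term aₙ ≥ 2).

396 = 0*1307 + 396
1307 = 3*396 + 119
396 = 3*119 + 39
119 = 3*39 + 2
39 = 19*2 + 1
2 = 2*1 + 0  (stop)
So 396/1307 = [0; 3, 3, 3, 19, 2].

[0; 3, 3, 3, 19, 2]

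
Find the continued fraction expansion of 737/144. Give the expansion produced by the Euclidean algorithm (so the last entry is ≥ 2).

[5; 8, 2, 8]

737 = 5×144 + 17
144 = 8×17 + 8
17 = 2×8 + 1
8 = 8×1 + 0  (stop)
So 737/144 = [5; 8, 2, 8].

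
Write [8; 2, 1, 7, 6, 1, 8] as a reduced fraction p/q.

12129/1453

Using pₖ = aₖpₖ₋₁ + pₖ₋₂ and qₖ = aₖqₖ₋₁ + qₖ₋₂:
  k=0: a=8, p=8, q=1
  k=1: a=2, p=17, q=2
  k=2: a=1, p=25, q=3
  k=3: a=7, p=192, q=23
  k=4: a=6, p=1177, q=141
  k=5: a=1, p=1369, q=164
  k=6: a=8, p=12129, q=1453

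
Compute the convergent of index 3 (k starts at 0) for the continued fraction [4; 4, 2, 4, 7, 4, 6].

169/40

Using pₖ = aₖpₖ₋₁ + pₖ₋₂, qₖ = aₖqₖ₋₁ + qₖ₋₂ (with p₋₁=1, p₋₂=0, q₋₁=0, q₋₂=1):
  k=0: a=4, p=4, q=1
  k=1: a=4, p=17, q=4
  k=2: a=2, p=38, q=9
  k=3: a=4, p=169, q=40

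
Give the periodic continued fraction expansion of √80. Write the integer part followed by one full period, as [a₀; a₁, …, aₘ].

[8; 1, 16]

a₀ = ⌊√80⌋ = 8.
With m₀=0, d₀=1 and mₖ₊₁ = dₖaₖ − mₖ, dₖ₊₁ = (n − mₖ₊₁²)/dₖ, aₖ₊₁ = ⌊(a₀+mₖ₊₁)/dₖ₊₁⌋:
  k=1: m=8, d=16, a=1
  k=2: m=8, d=1, a=16
d=1 and a=2a₀=16 at k=2, so the next step gives (m, d) = (8, 16) again — its k=1 value — and the period has length 2.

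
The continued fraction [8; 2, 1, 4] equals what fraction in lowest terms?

Fold from the inside: start with 4/1.
  1 + 1/4 = 5/4
  2 + 4/5 = 14/5
  8 + 5/14 = 117/14

117/14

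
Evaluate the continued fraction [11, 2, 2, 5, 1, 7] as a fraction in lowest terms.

2863/251

Fold from the inside: start with 7/1.
  1 + 1/7 = 8/7
  5 + 7/8 = 47/8
  2 + 8/47 = 102/47
  2 + 47/102 = 251/102
  11 + 102/251 = 2863/251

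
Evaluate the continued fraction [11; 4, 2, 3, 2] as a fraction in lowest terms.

Using pₖ = aₖpₖ₋₁ + pₖ₋₂ and qₖ = aₖqₖ₋₁ + qₖ₋₂:
  k=0: a=11, p=11, q=1
  k=1: a=4, p=45, q=4
  k=2: a=2, p=101, q=9
  k=3: a=3, p=348, q=31
  k=4: a=2, p=797, q=71

797/71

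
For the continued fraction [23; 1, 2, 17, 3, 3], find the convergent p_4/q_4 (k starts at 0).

Using pₖ = aₖpₖ₋₁ + pₖ₋₂, qₖ = aₖqₖ₋₁ + qₖ₋₂ (with p₋₁=1, p₋₂=0, q₋₁=0, q₋₂=1):
  k=0: a=23, p=23, q=1
  k=1: a=1, p=24, q=1
  k=2: a=2, p=71, q=3
  k=3: a=17, p=1231, q=52
  k=4: a=3, p=3764, q=159

3764/159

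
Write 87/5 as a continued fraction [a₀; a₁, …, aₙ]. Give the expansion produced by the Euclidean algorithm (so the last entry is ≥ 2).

[17; 2, 2]

87 = 17·5 + 2
5 = 2·2 + 1
2 = 2·1 + 0  (stop)
So 87/5 = [17; 2, 2].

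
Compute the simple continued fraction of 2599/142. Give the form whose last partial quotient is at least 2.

2599 = 18*142 + 43
142 = 3*43 + 13
43 = 3*13 + 4
13 = 3*4 + 1
4 = 4*1 + 0  (stop)
So 2599/142 = [18; 3, 3, 3, 4].

[18; 3, 3, 3, 4]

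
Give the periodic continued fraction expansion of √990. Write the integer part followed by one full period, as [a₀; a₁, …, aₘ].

a₀ = ⌊√990⌋ = 31.
With m₀=0, d₀=1 and mₖ₊₁ = dₖaₖ − mₖ, dₖ₊₁ = (n − mₖ₊₁²)/dₖ, aₖ₊₁ = ⌊(a₀+mₖ₊₁)/dₖ₊₁⌋:
  k=1: m=31, d=29, a=2
  k=2: m=27, d=9, a=6
  k=3: m=27, d=29, a=2
  k=4: m=31, d=1, a=62
d=1 and a=2a₀=62 at k=4, so the next step gives (m, d) = (31, 29) again — its k=1 value — and the period has length 4.

[31; 2, 6, 2, 62]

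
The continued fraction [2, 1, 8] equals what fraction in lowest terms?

Using pₖ = aₖpₖ₋₁ + pₖ₋₂ and qₖ = aₖqₖ₋₁ + qₖ₋₂:
  k=0: a=2, p=2, q=1
  k=1: a=1, p=3, q=1
  k=2: a=8, p=26, q=9

26/9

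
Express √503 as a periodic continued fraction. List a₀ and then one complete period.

a₀ = ⌊√503⌋ = 22.
With m₀=0, d₀=1 and mₖ₊₁ = dₖaₖ − mₖ, dₖ₊₁ = (n − mₖ₊₁²)/dₖ, aₖ₊₁ = ⌊(a₀+mₖ₊₁)/dₖ₊₁⌋:
  k=1: m=22, d=19, a=2
  k=2: m=16, d=13, a=2
  k=3: m=10, d=31, a=1
  k=4: m=21, d=2, a=21
  k=5: m=21, d=31, a=1
  k=6: m=10, d=13, a=2
  k=7: m=16, d=19, a=2
  k=8: m=22, d=1, a=44
d=1 and a=2a₀=44 at k=8, so the next step gives (m, d) = (22, 19) again — its k=1 value — and the period has length 8.

[22; 2, 2, 1, 21, 1, 2, 2, 44]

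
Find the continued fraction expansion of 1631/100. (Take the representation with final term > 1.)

1631 = 16·100 + 31
100 = 3·31 + 7
31 = 4·7 + 3
7 = 2·3 + 1
3 = 3·1 + 0  (stop)
So 1631/100 = [16; 3, 4, 2, 3].

[16; 3, 4, 2, 3]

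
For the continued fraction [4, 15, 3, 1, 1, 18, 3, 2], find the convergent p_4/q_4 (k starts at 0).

435/107

Using pₖ = aₖpₖ₋₁ + pₖ₋₂, qₖ = aₖqₖ₋₁ + qₖ₋₂ (with p₋₁=1, p₋₂=0, q₋₁=0, q₋₂=1):
  k=0: a=4, p=4, q=1
  k=1: a=15, p=61, q=15
  k=2: a=3, p=187, q=46
  k=3: a=1, p=248, q=61
  k=4: a=1, p=435, q=107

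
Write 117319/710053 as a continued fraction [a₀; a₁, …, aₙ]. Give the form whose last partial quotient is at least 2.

[0; 6, 19, 9, 18, 3, 12]

117319 = 0×710053 + 117319
710053 = 6×117319 + 6139
117319 = 19×6139 + 678
6139 = 9×678 + 37
678 = 18×37 + 12
37 = 3×12 + 1
12 = 12×1 + 0  (stop)
So 117319/710053 = [0; 6, 19, 9, 18, 3, 12].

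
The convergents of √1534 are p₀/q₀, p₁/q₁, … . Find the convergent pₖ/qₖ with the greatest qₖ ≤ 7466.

110449/2820

√1534 = [39; 6, 78, …] (period length 2).
Convergents:
  p_0/q_0 = 39/1
  p_1/q_1 = 235/6
  p_2/q_2 = 18369/469
  p_3/q_3 = 110449/2820
  p_4/q_4 = 8633391/220429
q_3 = 2820 ≤ 7466 < 220429 = q_4, so the answer is 110449/2820.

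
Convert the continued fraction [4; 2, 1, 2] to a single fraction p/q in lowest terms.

Using pₖ = aₖpₖ₋₁ + pₖ₋₂ and qₖ = aₖqₖ₋₁ + qₖ₋₂:
  k=0: a=4, p=4, q=1
  k=1: a=2, p=9, q=2
  k=2: a=1, p=13, q=3
  k=3: a=2, p=35, q=8

35/8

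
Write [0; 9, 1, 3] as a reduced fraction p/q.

Fold from the inside: start with 3/1.
  1 + 1/3 = 4/3
  9 + 3/4 = 39/4
  0 + 4/39 = 4/39

4/39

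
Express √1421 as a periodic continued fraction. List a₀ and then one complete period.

a₀ = ⌊√1421⌋ = 37.

[37; 1, 2, 3, 2, 3, 2, 1, 74]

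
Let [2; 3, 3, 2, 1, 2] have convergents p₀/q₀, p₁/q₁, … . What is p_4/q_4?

76/33

Using pₖ = aₖpₖ₋₁ + pₖ₋₂, qₖ = aₖqₖ₋₁ + qₖ₋₂ (with p₋₁=1, p₋₂=0, q₋₁=0, q₋₂=1):
  k=0: a=2, p=2, q=1
  k=1: a=3, p=7, q=3
  k=2: a=3, p=23, q=10
  k=3: a=2, p=53, q=23
  k=4: a=1, p=76, q=33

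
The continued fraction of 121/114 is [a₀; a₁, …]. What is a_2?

3

121 = 1·114 + 7   →  a_0 = 1
114 = 16·7 + 2   →  a_1 = 16
7 = 3·2 + 1   →  a_2 = 3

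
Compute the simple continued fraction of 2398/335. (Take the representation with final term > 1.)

[7; 6, 3, 8, 2]

2398 = 7*335 + 53
335 = 6*53 + 17
53 = 3*17 + 2
17 = 8*2 + 1
2 = 2*1 + 0  (stop)
So 2398/335 = [7; 6, 3, 8, 2].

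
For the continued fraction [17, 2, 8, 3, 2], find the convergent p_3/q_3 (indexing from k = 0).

Using pₖ = aₖpₖ₋₁ + pₖ₋₂, qₖ = aₖqₖ₋₁ + qₖ₋₂ (with p₋₁=1, p₋₂=0, q₋₁=0, q₋₂=1):
  k=0: a=17, p=17, q=1
  k=1: a=2, p=35, q=2
  k=2: a=8, p=297, q=17
  k=3: a=3, p=926, q=53

926/53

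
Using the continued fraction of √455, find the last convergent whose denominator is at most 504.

8191/384

√455 = [21; 3, 42, …] (period length 2).
Convergents:
  p_0/q_0 = 21/1
  p_1/q_1 = 64/3
  p_2/q_2 = 2709/127
  p_3/q_3 = 8191/384
  p_4/q_4 = 346731/16255
q_3 = 384 ≤ 504 < 16255 = q_4, so the answer is 8191/384.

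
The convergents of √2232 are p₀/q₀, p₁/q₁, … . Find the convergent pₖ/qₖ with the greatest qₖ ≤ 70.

1937/41

√2232 = [47; 4, 10, 4, 94, …] (period length 4).
Convergents:
  p_0/q_0 = 47/1
  p_1/q_1 = 189/4
  p_2/q_2 = 1937/41
  p_3/q_3 = 7937/168
q_2 = 41 ≤ 70 < 168 = q_3, so the answer is 1937/41.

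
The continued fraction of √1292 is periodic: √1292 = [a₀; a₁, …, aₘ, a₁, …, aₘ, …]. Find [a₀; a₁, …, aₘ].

a₀ = ⌊√1292⌋ = 35.

[35; 1, 16, 1, 70]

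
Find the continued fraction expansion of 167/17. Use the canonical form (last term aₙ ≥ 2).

[9; 1, 4, 1, 2]

167 = 9*17 + 14
17 = 1*14 + 3
14 = 4*3 + 2
3 = 1*2 + 1
2 = 2*1 + 0  (stop)
So 167/17 = [9; 1, 4, 1, 2].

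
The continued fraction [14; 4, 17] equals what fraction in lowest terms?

Fold from the inside: start with 17/1.
  4 + 1/17 = 69/17
  14 + 17/69 = 983/69

983/69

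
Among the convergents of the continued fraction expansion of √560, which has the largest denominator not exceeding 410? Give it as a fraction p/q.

6697/283

√560 = [23; 1, 1, 1, 46, …] (period length 4).
Convergents:
  p_0/q_0 = 23/1
  p_1/q_1 = 24/1
  p_2/q_2 = 47/2
  p_3/q_3 = 71/3
  p_4/q_4 = 3313/140
  p_5/q_5 = 3384/143
  p_6/q_6 = 6697/283
  p_7/q_7 = 10081/426
q_6 = 283 ≤ 410 < 426 = q_7, so the answer is 6697/283.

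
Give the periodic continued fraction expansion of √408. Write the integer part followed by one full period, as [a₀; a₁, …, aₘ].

a₀ = ⌊√408⌋ = 20.
With m₀=0, d₀=1 and mₖ₊₁ = dₖaₖ − mₖ, dₖ₊₁ = (n − mₖ₊₁²)/dₖ, aₖ₊₁ = ⌊(a₀+mₖ₊₁)/dₖ₊₁⌋:
  k=1: m=20, d=8, a=5
  k=2: m=20, d=1, a=40
d=1 and a=2a₀=40 at k=2, so the next step gives (m, d) = (20, 8) again — its k=1 value — and the period has length 2.

[20; 5, 40]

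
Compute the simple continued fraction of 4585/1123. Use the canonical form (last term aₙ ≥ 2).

[4; 12, 13, 3, 2]

4585 = 4*1123 + 93
1123 = 12*93 + 7
93 = 13*7 + 2
7 = 3*2 + 1
2 = 2*1 + 0  (stop)
So 4585/1123 = [4; 12, 13, 3, 2].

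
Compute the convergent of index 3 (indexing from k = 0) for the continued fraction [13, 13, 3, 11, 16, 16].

Using pₖ = aₖpₖ₋₁ + pₖ₋₂, qₖ = aₖqₖ₋₁ + qₖ₋₂ (with p₋₁=1, p₋₂=0, q₋₁=0, q₋₂=1):
  k=0: a=13, p=13, q=1
  k=1: a=13, p=170, q=13
  k=2: a=3, p=523, q=40
  k=3: a=11, p=5923, q=453

5923/453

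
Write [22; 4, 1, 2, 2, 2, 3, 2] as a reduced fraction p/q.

13905/626

Using pₖ = aₖpₖ₋₁ + pₖ₋₂ and qₖ = aₖqₖ₋₁ + qₖ₋₂:
  k=0: a=22, p=22, q=1
  k=1: a=4, p=89, q=4
  k=2: a=1, p=111, q=5
  k=3: a=2, p=311, q=14
  k=4: a=2, p=733, q=33
  k=5: a=2, p=1777, q=80
  k=6: a=3, p=6064, q=273
  k=7: a=2, p=13905, q=626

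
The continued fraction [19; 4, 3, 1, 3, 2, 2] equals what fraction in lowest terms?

Using pₖ = aₖpₖ₋₁ + pₖ₋₂ and qₖ = aₖqₖ₋₁ + qₖ₋₂:
  k=0: a=19, p=19, q=1
  k=1: a=4, p=77, q=4
  k=2: a=3, p=250, q=13
  k=3: a=1, p=327, q=17
  k=4: a=3, p=1231, q=64
  k=5: a=2, p=2789, q=145
  k=6: a=2, p=6809, q=354

6809/354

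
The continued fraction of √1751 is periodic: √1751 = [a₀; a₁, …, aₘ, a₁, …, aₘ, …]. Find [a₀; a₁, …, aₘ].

a₀ = ⌊√1751⌋ = 41.
With m₀=0, d₀=1 and mₖ₊₁ = dₖaₖ − mₖ, dₖ₊₁ = (n − mₖ₊₁²)/dₖ, aₖ₊₁ = ⌊(a₀+mₖ₊₁)/dₖ₊₁⌋:
  k=1: m=41, d=70, a=1
  k=2: m=29, d=13, a=5
  k=3: m=36, d=35, a=2
  k=4: m=34, d=17, a=4
  k=5: m=34, d=35, a=2
  k=6: m=36, d=13, a=5
  k=7: m=29, d=70, a=1
  k=8: m=41, d=1, a=82
d=1 and a=2a₀=82 at k=8, so the next step gives (m, d) = (41, 70) again — its k=1 value — and the period has length 8.

[41; 1, 5, 2, 4, 2, 5, 1, 82]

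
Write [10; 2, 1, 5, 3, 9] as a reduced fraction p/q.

5207/503

Fold from the inside: start with 9/1.
  3 + 1/9 = 28/9
  5 + 9/28 = 149/28
  1 + 28/149 = 177/149
  2 + 149/177 = 503/177
  10 + 177/503 = 5207/503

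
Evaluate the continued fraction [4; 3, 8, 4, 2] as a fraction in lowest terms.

Fold from the inside: start with 2/1.
  4 + 1/2 = 9/2
  8 + 2/9 = 74/9
  3 + 9/74 = 231/74
  4 + 74/231 = 998/231

998/231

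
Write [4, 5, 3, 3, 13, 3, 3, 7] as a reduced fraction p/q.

Fold from the inside: start with 7/1.
  3 + 1/7 = 22/7
  3 + 7/22 = 73/22
  13 + 22/73 = 971/73
  3 + 73/971 = 2986/971
  3 + 971/2986 = 9929/2986
  5 + 2986/9929 = 52631/9929
  4 + 9929/52631 = 220453/52631

220453/52631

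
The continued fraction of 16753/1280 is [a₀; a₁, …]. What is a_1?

11

16753 = 13·1280 + 113   →  a_0 = 13
1280 = 11·113 + 37   →  a_1 = 11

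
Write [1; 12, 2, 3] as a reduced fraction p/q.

94/87

Fold from the inside: start with 3/1.
  2 + 1/3 = 7/3
  12 + 3/7 = 87/7
  1 + 7/87 = 94/87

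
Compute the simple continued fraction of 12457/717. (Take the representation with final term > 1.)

[17; 2, 1, 2, 12, 2, 3]

12457 = 17*717 + 268
717 = 2*268 + 181
268 = 1*181 + 87
181 = 2*87 + 7
87 = 12*7 + 3
7 = 2*3 + 1
3 = 3*1 + 0  (stop)
So 12457/717 = [17; 2, 1, 2, 12, 2, 3].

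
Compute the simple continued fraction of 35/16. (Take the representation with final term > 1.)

35 = 2*16 + 3
16 = 5*3 + 1
3 = 3*1 + 0  (stop)
So 35/16 = [2; 5, 3].

[2; 5, 3]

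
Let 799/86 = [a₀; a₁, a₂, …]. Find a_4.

799 = 9·86 + 25   →  a_0 = 9
86 = 3·25 + 11   →  a_1 = 3
25 = 2·11 + 3   →  a_2 = 2
11 = 3·3 + 2   →  a_3 = 3
3 = 1·2 + 1   →  a_4 = 1

1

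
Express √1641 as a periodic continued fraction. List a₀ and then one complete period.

a₀ = ⌊√1641⌋ = 40.
With m₀=0, d₀=1 and mₖ₊₁ = dₖaₖ − mₖ, dₖ₊₁ = (n − mₖ₊₁²)/dₖ, aₖ₊₁ = ⌊(a₀+mₖ₊₁)/dₖ₊₁⌋:
  k=1: m=40, d=41, a=1
  k=2: m=1, d=40, a=1
  k=3: m=39, d=3, a=26
  k=4: m=39, d=40, a=1
  k=5: m=1, d=41, a=1
  k=6: m=40, d=1, a=80
d=1 and a=2a₀=80 at k=6, so the next step gives (m, d) = (40, 41) again — its k=1 value — and the period has length 6.

[40; 1, 1, 26, 1, 1, 80]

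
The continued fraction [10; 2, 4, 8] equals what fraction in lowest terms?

773/74

Fold from the inside: start with 8/1.
  4 + 1/8 = 33/8
  2 + 8/33 = 74/33
  10 + 33/74 = 773/74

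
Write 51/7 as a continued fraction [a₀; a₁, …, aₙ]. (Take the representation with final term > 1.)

[7; 3, 2]

51 = 7·7 + 2
7 = 3·2 + 1
2 = 2·1 + 0  (stop)
So 51/7 = [7; 3, 2].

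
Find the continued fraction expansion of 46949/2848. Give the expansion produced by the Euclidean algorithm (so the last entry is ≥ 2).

[16; 2, 16, 17, 5]

46949 = 16×2848 + 1381
2848 = 2×1381 + 86
1381 = 16×86 + 5
86 = 17×5 + 1
5 = 5×1 + 0  (stop)
So 46949/2848 = [16; 2, 16, 17, 5].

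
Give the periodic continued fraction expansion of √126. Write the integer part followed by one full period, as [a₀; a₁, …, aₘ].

[11; 4, 2, 4, 22]

a₀ = ⌊√126⌋ = 11.
With m₀=0, d₀=1 and mₖ₊₁ = dₖaₖ − mₖ, dₖ₊₁ = (n − mₖ₊₁²)/dₖ, aₖ₊₁ = ⌊(a₀+mₖ₊₁)/dₖ₊₁⌋:
  k=1: m=11, d=5, a=4
  k=2: m=9, d=9, a=2
  k=3: m=9, d=5, a=4
  k=4: m=11, d=1, a=22
d=1 and a=2a₀=22 at k=4, so the next step gives (m, d) = (11, 5) again — its k=1 value — and the period has length 4.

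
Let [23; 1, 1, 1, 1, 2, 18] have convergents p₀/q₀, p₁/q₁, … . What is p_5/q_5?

307/13

Using pₖ = aₖpₖ₋₁ + pₖ₋₂, qₖ = aₖqₖ₋₁ + qₖ₋₂ (with p₋₁=1, p₋₂=0, q₋₁=0, q₋₂=1):
  k=0: a=23, p=23, q=1
  k=1: a=1, p=24, q=1
  k=2: a=1, p=47, q=2
  k=3: a=1, p=71, q=3
  k=4: a=1, p=118, q=5
  k=5: a=2, p=307, q=13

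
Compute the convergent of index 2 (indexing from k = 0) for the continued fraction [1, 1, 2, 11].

Using pₖ = aₖpₖ₋₁ + pₖ₋₂, qₖ = aₖqₖ₋₁ + qₖ₋₂ (with p₋₁=1, p₋₂=0, q₋₁=0, q₋₂=1):
  k=0: a=1, p=1, q=1
  k=1: a=1, p=2, q=1
  k=2: a=2, p=5, q=3

5/3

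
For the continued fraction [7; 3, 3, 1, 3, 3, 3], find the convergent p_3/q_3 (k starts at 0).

Using pₖ = aₖpₖ₋₁ + pₖ₋₂, qₖ = aₖqₖ₋₁ + qₖ₋₂ (with p₋₁=1, p₋₂=0, q₋₁=0, q₋₂=1):
  k=0: a=7, p=7, q=1
  k=1: a=3, p=22, q=3
  k=2: a=3, p=73, q=10
  k=3: a=1, p=95, q=13

95/13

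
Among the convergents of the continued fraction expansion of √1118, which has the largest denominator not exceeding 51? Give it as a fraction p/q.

535/16

√1118 = [33; 2, 3, 2, 3, 2, 66, …] (period length 6).
Convergents:
  p_0/q_0 = 33/1
  p_1/q_1 = 67/2
  p_2/q_2 = 234/7
  p_3/q_3 = 535/16
  p_4/q_4 = 1839/55
q_3 = 16 ≤ 51 < 55 = q_4, so the answer is 535/16.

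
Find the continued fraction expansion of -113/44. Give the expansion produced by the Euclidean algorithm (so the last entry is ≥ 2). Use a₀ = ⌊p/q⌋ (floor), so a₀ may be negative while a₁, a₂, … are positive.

-113 = -3*44 + 19
44 = 2*19 + 6
19 = 3*6 + 1
6 = 6*1 + 0  (stop)
So -113/44 = [-3; 2, 3, 6].

[-3; 2, 3, 6]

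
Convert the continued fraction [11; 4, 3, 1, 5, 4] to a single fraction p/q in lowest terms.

Fold from the inside: start with 4/1.
  5 + 1/4 = 21/4
  1 + 4/21 = 25/21
  3 + 21/25 = 96/25
  4 + 25/96 = 409/96
  11 + 96/409 = 4595/409

4595/409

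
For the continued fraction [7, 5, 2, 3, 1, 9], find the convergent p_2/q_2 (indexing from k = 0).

79/11

Using pₖ = aₖpₖ₋₁ + pₖ₋₂, qₖ = aₖqₖ₋₁ + qₖ₋₂ (with p₋₁=1, p₋₂=0, q₋₁=0, q₋₂=1):
  k=0: a=7, p=7, q=1
  k=1: a=5, p=36, q=5
  k=2: a=2, p=79, q=11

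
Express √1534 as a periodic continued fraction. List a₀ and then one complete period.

a₀ = ⌊√1534⌋ = 39.
With m₀=0, d₀=1 and mₖ₊₁ = dₖaₖ − mₖ, dₖ₊₁ = (n − mₖ₊₁²)/dₖ, aₖ₊₁ = ⌊(a₀+mₖ₊₁)/dₖ₊₁⌋:
  k=1: m=39, d=13, a=6
  k=2: m=39, d=1, a=78
d=1 and a=2a₀=78 at k=2, so the next step gives (m, d) = (39, 13) again — its k=1 value — and the period has length 2.

[39; 6, 78]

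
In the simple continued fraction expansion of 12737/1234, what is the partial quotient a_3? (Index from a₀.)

12737 = 10·1234 + 397   →  a_0 = 10
1234 = 3·397 + 43   →  a_1 = 3
397 = 9·43 + 10   →  a_2 = 9
43 = 4·10 + 3   →  a_3 = 4

4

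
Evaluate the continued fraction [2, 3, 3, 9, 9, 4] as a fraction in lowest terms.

Using pₖ = aₖpₖ₋₁ + pₖ₋₂ and qₖ = aₖqₖ₋₁ + qₖ₋₂:
  k=0: a=2, p=2, q=1
  k=1: a=3, p=7, q=3
  k=2: a=3, p=23, q=10
  k=3: a=9, p=214, q=93
  k=4: a=9, p=1949, q=847
  k=5: a=4, p=8010, q=3481

8010/3481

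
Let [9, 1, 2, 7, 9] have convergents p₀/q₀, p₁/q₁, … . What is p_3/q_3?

213/22

Using pₖ = aₖpₖ₋₁ + pₖ₋₂, qₖ = aₖqₖ₋₁ + qₖ₋₂ (with p₋₁=1, p₋₂=0, q₋₁=0, q₋₂=1):
  k=0: a=9, p=9, q=1
  k=1: a=1, p=10, q=1
  k=2: a=2, p=29, q=3
  k=3: a=7, p=213, q=22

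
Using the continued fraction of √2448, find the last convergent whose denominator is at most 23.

√2448 = [49; 2, 10, 2, 98, …] (period length 4).
Convergents:
  p_0/q_0 = 49/1
  p_1/q_1 = 99/2
  p_2/q_2 = 1039/21
  p_3/q_3 = 2177/44
q_2 = 21 ≤ 23 < 44 = q_3, so the answer is 1039/21.

1039/21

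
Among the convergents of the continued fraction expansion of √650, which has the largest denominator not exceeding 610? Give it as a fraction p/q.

5201/204

√650 = [25; 2, 50, …] (period length 2).
Convergents:
  p_0/q_0 = 25/1
  p_1/q_1 = 51/2
  p_2/q_2 = 2575/101
  p_3/q_3 = 5201/204
  p_4/q_4 = 262625/10301
q_3 = 204 ≤ 610 < 10301 = q_4, so the answer is 5201/204.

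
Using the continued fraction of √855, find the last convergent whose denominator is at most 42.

√855 = [29; 4, 6, 4, 58, …] (period length 4).
Convergents:
  p_0/q_0 = 29/1
  p_1/q_1 = 117/4
  p_2/q_2 = 731/25
  p_3/q_3 = 3041/104
q_2 = 25 ≤ 42 < 104 = q_3, so the answer is 731/25.

731/25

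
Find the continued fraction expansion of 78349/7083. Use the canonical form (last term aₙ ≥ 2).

78349 = 11×7083 + 436
7083 = 16×436 + 107
436 = 4×107 + 8
107 = 13×8 + 3
8 = 2×3 + 2
3 = 1×2 + 1
2 = 2×1 + 0  (stop)
So 78349/7083 = [11; 16, 4, 13, 2, 1, 2].

[11; 16, 4, 13, 2, 1, 2]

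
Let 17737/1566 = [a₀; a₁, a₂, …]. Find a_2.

17737 = 11·1566 + 511   →  a_0 = 11
1566 = 3·511 + 33   →  a_1 = 3
511 = 15·33 + 16   →  a_2 = 15

15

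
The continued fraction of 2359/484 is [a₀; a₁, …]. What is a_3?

1

2359 = 4·484 + 423   →  a_0 = 4
484 = 1·423 + 61   →  a_1 = 1
423 = 6·61 + 57   →  a_2 = 6
61 = 1·57 + 4   →  a_3 = 1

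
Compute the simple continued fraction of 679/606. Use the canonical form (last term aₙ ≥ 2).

[1; 8, 3, 3, 7]

679 = 1×606 + 73
606 = 8×73 + 22
73 = 3×22 + 7
22 = 3×7 + 1
7 = 7×1 + 0  (stop)
So 679/606 = [1; 8, 3, 3, 7].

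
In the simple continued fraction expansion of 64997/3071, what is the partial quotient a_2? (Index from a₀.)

64997 = 21·3071 + 506   →  a_0 = 21
3071 = 6·506 + 35   →  a_1 = 6
506 = 14·35 + 16   →  a_2 = 14

14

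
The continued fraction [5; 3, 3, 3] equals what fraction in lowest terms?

175/33

Fold from the inside: start with 3/1.
  3 + 1/3 = 10/3
  3 + 3/10 = 33/10
  5 + 10/33 = 175/33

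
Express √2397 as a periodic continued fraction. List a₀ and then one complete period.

a₀ = ⌊√2397⌋ = 48.
With m₀=0, d₀=1 and mₖ₊₁ = dₖaₖ − mₖ, dₖ₊₁ = (n − mₖ₊₁²)/dₖ, aₖ₊₁ = ⌊(a₀+mₖ₊₁)/dₖ₊₁⌋:
  k=1: m=48, d=93, a=1
  k=2: m=45, d=4, a=23
  k=3: m=47, d=47, a=2
  k=4: m=47, d=4, a=23
  k=5: m=45, d=93, a=1
  k=6: m=48, d=1, a=96
d=1 and a=2a₀=96 at k=6, so the next step gives (m, d) = (48, 93) again — its k=1 value — and the period has length 6.

[48; 1, 23, 2, 23, 1, 96]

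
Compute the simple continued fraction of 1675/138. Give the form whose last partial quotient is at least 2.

[12; 7, 3, 1, 4]

1675 = 12*138 + 19
138 = 7*19 + 5
19 = 3*5 + 4
5 = 1*4 + 1
4 = 4*1 + 0  (stop)
So 1675/138 = [12; 7, 3, 1, 4].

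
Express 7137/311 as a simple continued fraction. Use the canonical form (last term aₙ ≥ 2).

[22; 1, 18, 2, 3, 2]

7137 = 22×311 + 295
311 = 1×295 + 16
295 = 18×16 + 7
16 = 2×7 + 2
7 = 3×2 + 1
2 = 2×1 + 0  (stop)
So 7137/311 = [22; 1, 18, 2, 3, 2].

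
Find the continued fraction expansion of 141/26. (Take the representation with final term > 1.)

[5; 2, 2, 1, 3]

141 = 5*26 + 11
26 = 2*11 + 4
11 = 2*4 + 3
4 = 1*3 + 1
3 = 3*1 + 0  (stop)
So 141/26 = [5; 2, 2, 1, 3].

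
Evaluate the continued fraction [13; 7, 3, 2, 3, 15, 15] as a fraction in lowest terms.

Using pₖ = aₖpₖ₋₁ + pₖ₋₂ and qₖ = aₖqₖ₋₁ + qₖ₋₂:
  k=0: a=13, p=13, q=1
  k=1: a=7, p=92, q=7
  k=2: a=3, p=289, q=22
  k=3: a=2, p=670, q=51
  k=4: a=3, p=2299, q=175
  k=5: a=15, p=35155, q=2676
  k=6: a=15, p=529624, q=40315

529624/40315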